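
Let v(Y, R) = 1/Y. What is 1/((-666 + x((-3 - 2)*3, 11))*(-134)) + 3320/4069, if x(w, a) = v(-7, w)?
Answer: 2074503923/2542482098 ≈ 0.81594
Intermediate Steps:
x(w, a) = -⅐ (x(w, a) = 1/(-7) = -⅐)
1/((-666 + x((-3 - 2)*3, 11))*(-134)) + 3320/4069 = 1/(-666 - ⅐*(-134)) + 3320/4069 = -1/134/(-4663/7) + 3320*(1/4069) = -7/4663*(-1/134) + 3320/4069 = 7/624842 + 3320/4069 = 2074503923/2542482098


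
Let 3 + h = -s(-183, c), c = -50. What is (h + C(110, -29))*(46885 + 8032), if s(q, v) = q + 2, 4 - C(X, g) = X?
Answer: 3954024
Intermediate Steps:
C(X, g) = 4 - X
s(q, v) = 2 + q
h = 178 (h = -3 - (2 - 183) = -3 - 1*(-181) = -3 + 181 = 178)
(h + C(110, -29))*(46885 + 8032) = (178 + (4 - 1*110))*(46885 + 8032) = (178 + (4 - 110))*54917 = (178 - 106)*54917 = 72*54917 = 3954024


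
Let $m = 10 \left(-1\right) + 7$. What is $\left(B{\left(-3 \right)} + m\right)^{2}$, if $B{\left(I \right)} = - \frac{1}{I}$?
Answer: $\frac{64}{9} \approx 7.1111$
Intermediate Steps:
$m = -3$ ($m = -10 + 7 = -3$)
$\left(B{\left(-3 \right)} + m\right)^{2} = \left(- \frac{1}{-3} - 3\right)^{2} = \left(\left(-1\right) \left(- \frac{1}{3}\right) - 3\right)^{2} = \left(\frac{1}{3} - 3\right)^{2} = \left(- \frac{8}{3}\right)^{2} = \frac{64}{9}$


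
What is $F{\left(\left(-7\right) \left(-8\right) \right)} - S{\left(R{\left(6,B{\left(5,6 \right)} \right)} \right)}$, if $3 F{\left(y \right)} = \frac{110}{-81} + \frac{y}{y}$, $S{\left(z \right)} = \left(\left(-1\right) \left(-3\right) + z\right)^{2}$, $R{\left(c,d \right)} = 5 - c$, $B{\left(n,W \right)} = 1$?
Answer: $- \frac{1001}{243} \approx -4.1193$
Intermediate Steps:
$S{\left(z \right)} = \left(3 + z\right)^{2}$
$F{\left(y \right)} = - \frac{29}{243}$ ($F{\left(y \right)} = \frac{\frac{110}{-81} + \frac{y}{y}}{3} = \frac{110 \left(- \frac{1}{81}\right) + 1}{3} = \frac{- \frac{110}{81} + 1}{3} = \frac{1}{3} \left(- \frac{29}{81}\right) = - \frac{29}{243}$)
$F{\left(\left(-7\right) \left(-8\right) \right)} - S{\left(R{\left(6,B{\left(5,6 \right)} \right)} \right)} = - \frac{29}{243} - \left(3 + \left(5 - 6\right)\right)^{2} = - \frac{29}{243} - \left(3 - 1\right)^{2} = - \frac{29}{243} - 2^{2} = - \frac{29}{243} - 4 = - \frac{1001}{243}$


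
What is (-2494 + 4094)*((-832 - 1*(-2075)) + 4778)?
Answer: 9633600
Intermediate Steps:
(-2494 + 4094)*((-832 - 1*(-2075)) + 4778) = 1600*((-832 + 2075) + 4778) = 1600*(1243 + 4778) = 1600*6021 = 9633600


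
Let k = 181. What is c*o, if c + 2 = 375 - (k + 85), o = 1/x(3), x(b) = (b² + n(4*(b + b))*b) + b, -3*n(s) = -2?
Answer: 107/14 ≈ 7.6429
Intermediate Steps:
n(s) = ⅔ (n(s) = -⅓*(-2) = ⅔)
x(b) = b² + 5*b/3 (x(b) = (b² + 2*b/3) + b = b² + 5*b/3)
o = 1/14 (o = 1/((⅓)*3*(5 + 3*3)) = 1/((⅓)*3*(5 + 9)) = 1/((⅓)*3*14) = 1/14 ≈ 0.071429)
c = 107 (c = -2 + (375 - (181 + 85)) = -2 + (375 - 1*266) = -2 + (375 - 266) = -2 + 109 = 107)
c*o = 107*(1/14) = 107/14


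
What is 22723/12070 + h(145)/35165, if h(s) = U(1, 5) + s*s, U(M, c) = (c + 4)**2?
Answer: 210760743/84888310 ≈ 2.4828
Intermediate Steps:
U(M, c) = (4 + c)**2
h(s) = 81 + s**2 (h(s) = (4 + 5)**2 + s*s = 9**2 + s**2 = 81 + s**2)
22723/12070 + h(145)/35165 = 22723/12070 + (81 + 145**2)/35165 = 22723*(1/12070) + (81 + 21025)*(1/35165) = 22723/12070 + 21106*(1/35165) = 22723/12070 + 21106/35165 = 210760743/84888310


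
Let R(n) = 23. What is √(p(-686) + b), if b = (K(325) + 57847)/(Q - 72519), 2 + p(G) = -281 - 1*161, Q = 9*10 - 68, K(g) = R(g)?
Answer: I*√2337777265386/72497 ≈ 21.09*I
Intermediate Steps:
K(g) = 23
Q = 22 (Q = 90 - 68 = 22)
p(G) = -444 (p(G) = -2 + (-281 - 1*161) = -2 + (-281 - 161) = -2 - 442 = -444)
b = -57870/72497 (b = (23 + 57847)/(22 - 72519) = 57870/(-72497) = 57870*(-1/72497) = -57870/72497 ≈ -0.79824)
√(p(-686) + b) = √(-444 - 57870/72497) = √(-32246538/72497) = I*√2337777265386/72497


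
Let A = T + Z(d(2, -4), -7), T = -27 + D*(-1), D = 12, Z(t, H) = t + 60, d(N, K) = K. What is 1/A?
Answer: 1/17 ≈ 0.058824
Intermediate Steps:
Z(t, H) = 60 + t
T = -39 (T = -27 + 12*(-1) = -27 - 12 = -39)
A = 17 (A = -39 + (60 - 4) = -39 + 56 = 17)
1/A = 1/17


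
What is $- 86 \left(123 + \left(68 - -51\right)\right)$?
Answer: $-20812$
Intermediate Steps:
$- 86 \left(123 + \left(68 - -51\right)\right) = - 86 \left(123 + \left(68 + 51\right)\right) = - 86 \left(123 + 119\right) = \left(-86\right) 242 = -20812$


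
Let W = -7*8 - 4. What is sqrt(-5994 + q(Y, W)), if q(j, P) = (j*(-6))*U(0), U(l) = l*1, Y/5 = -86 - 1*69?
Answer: 9*I*sqrt(74) ≈ 77.421*I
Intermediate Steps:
Y = -775 (Y = 5*(-86 - 1*69) = 5*(-86 - 69) = 5*(-155) = -775)
W = -60 (W = -56 - 4 = -60)
U(l) = l
q(j, P) = 0 (q(j, P) = (j*(-6))*0 = -6*j*0 = 0)
sqrt(-5994 + q(Y, W)) = sqrt(-5994 + 0) = sqrt(-5994) = 9*I*sqrt(74)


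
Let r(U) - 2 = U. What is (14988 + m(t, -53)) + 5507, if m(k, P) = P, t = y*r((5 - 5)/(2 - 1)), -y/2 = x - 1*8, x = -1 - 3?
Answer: 20442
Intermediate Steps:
x = -4
r(U) = 2 + U
y = 24 (y = -2*(-4 - 1*8) = -2*(-4 - 8) = -2*(-12) = 24)
t = 48 (t = 24*(2 + (5 - 5)/(2 - 1)) = 24*(2 + 0/1) = 24*(2 + 0*1) = 24*(2 + 0) = 24*2 = 48)
(14988 + m(t, -53)) + 5507 = (14988 - 53) + 5507 = 14935 + 5507 = 20442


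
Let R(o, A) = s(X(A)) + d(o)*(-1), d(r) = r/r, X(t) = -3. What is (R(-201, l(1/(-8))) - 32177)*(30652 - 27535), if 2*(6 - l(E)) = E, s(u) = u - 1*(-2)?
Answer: -100301943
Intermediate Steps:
s(u) = 2 + u (s(u) = u + 2 = 2 + u)
l(E) = 6 - E/2
d(r) = 1
R(o, A) = -2 (R(o, A) = (2 - 3) + 1*(-1) = -1 - 1 = -2)
(R(-201, l(1/(-8))) - 32177)*(30652 - 27535) = (-2 - 32177)*(30652 - 27535) = -32179*3117 = -100301943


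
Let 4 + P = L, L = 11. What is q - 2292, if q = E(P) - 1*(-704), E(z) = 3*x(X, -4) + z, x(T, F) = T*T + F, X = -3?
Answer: -1566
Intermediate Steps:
P = 7 (P = -4 + 11 = 7)
x(T, F) = F + T**2 (x(T, F) = T**2 + F = F + T**2)
E(z) = 15 + z (E(z) = 3*(-4 + (-3)**2) + z = 3*(-4 + 9) + z = 3*5 + z = 15 + z)
q = 726 (q = (15 + 7) - 1*(-704) = 22 + 704 = 726)
q - 2292 = 726 - 2292 = -1566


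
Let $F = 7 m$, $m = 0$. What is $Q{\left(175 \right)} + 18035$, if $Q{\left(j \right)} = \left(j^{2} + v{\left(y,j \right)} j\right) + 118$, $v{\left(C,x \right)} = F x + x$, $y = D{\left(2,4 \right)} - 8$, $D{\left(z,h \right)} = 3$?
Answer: $79403$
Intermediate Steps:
$F = 0$ ($F = 7 \cdot 0 = 0$)
$y = -5$ ($y = 3 - 8 = -5$)
$v{\left(C,x \right)} = x$ ($v{\left(C,x \right)} = 0 x + x = 0 + x = x$)
$Q{\left(j \right)} = 118 + 2 j^{2}$ ($Q{\left(j \right)} = \left(j^{2} + j j\right) + 118 = \left(j^{2} + j^{2}\right) + 118 = 2 j^{2} + 118 = 118 + 2 j^{2}$)
$Q{\left(175 \right)} + 18035 = \left(118 + 2 \cdot 175^{2}\right) + 18035 = \left(118 + 2 \cdot 30625\right) + 18035 = \left(118 + 61250\right) + 18035 = 61368 + 18035 = 79403$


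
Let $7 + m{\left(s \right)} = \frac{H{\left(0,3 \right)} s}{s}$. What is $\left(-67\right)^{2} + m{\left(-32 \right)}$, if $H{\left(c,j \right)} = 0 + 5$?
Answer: $4487$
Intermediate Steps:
$H{\left(c,j \right)} = 5$
$m{\left(s \right)} = -2$ ($m{\left(s \right)} = -7 + \frac{5 s}{s} = -7 + 5 = -2$)
$\left(-67\right)^{2} + m{\left(-32 \right)} = \left(-67\right)^{2} - 2 = 4489 - 2 = 4487$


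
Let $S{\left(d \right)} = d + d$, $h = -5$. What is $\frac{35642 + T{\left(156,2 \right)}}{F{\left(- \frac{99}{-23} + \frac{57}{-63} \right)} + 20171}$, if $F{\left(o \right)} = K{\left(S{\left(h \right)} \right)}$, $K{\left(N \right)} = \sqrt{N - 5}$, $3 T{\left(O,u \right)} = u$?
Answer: $\frac{269605586}{152575971} - \frac{13366 i \sqrt{15}}{152575971} \approx 1.767 - 0.00033928 i$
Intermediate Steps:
$T{\left(O,u \right)} = \frac{u}{3}$
$S{\left(d \right)} = 2 d$
$K{\left(N \right)} = \sqrt{-5 + N}$
$F{\left(o \right)} = i \sqrt{15}$ ($F{\left(o \right)} = \sqrt{-5 + 2 \left(-5\right)} = \sqrt{-5 - 10} = \sqrt{-15} = i \sqrt{15}$)
$\frac{35642 + T{\left(156,2 \right)}}{F{\left(- \frac{99}{-23} + \frac{57}{-63} \right)} + 20171} = \frac{35642 + \frac{1}{3} \cdot 2}{i \sqrt{15} + 20171} = \frac{35642 + \frac{2}{3}}{20171 + i \sqrt{15}} = \frac{106928}{3 \left(20171 + i \sqrt{15}\right)}$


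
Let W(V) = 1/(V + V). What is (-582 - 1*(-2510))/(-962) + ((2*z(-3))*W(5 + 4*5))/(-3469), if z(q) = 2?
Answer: -83603862/41714725 ≈ -2.0042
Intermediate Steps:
W(V) = 1/(2*V)
(-582 - 1*(-2510))/(-962) + ((2*z(-3))*W(5 + 4*5))/(-3469) = (-582 - 1*(-2510))/(-962) + ((2*2)*(1/(2*(5 + 4*5))))/(-3469) = (-582 + 2510)*(-1/962) + (4*(1/(2*(5 + 20))))*(-1/3469) = 1928*(-1/962) + (4*((½)/25))*(-1/3469) = -964/481 + (4*((½)*(1/25)))*(-1/3469) = -964/481 + (4*(1/50))*(-1/3469) = -964/481 + (2/25)*(-1/3469) = -964/481 - 2/86725 = -83603862/41714725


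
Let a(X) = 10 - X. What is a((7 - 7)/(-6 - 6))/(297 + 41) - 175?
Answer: -29570/169 ≈ -174.97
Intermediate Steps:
a((7 - 7)/(-6 - 6))/(297 + 41) - 175 = (10 - (7 - 7)/(-6 - 6))/(297 + 41) - 175 = (10 - 0/(-12))/338 - 175 = (10 - 0*(-1)/12)/338 - 175 = (10 - 1*0)/338 - 175 = (10 + 0)/338 - 175 = (1/338)*10 - 175 = 5/169 - 175 = -29570/169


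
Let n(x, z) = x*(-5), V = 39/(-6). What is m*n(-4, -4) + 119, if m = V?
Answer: -11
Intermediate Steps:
V = -13/2 (V = 39*(-1/6) = -13/2 ≈ -6.5000)
n(x, z) = -5*x
m = -13/2 ≈ -6.5000
m*n(-4, -4) + 119 = -(-65)*(-4)/2 + 119 = -13/2*20 + 119 = -130 + 119 = -11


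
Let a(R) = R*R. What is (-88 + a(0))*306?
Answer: -26928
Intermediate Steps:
a(R) = R²
(-88 + a(0))*306 = (-88 + 0²)*306 = (-88 + 0)*306 = -88*306 = -26928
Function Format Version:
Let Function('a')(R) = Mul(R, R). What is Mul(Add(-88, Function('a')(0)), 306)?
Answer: -26928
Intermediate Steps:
Function('a')(R) = Pow(R, 2)
Mul(Add(-88, Function('a')(0)), 306) = Mul(Add(-88, Pow(0, 2)), 306) = Mul(Add(-88, 0), 306) = Mul(-88, 306) = -26928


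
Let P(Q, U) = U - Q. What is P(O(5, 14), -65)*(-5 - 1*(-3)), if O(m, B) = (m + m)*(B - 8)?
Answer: 250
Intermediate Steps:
O(m, B) = 2*m*(-8 + B) (O(m, B) = (2*m)*(-8 + B) = 2*m*(-8 + B))
P(O(5, 14), -65)*(-5 - 1*(-3)) = (-65 - 2*5*(-8 + 14))*(-5 - 1*(-3)) = (-65 - 2*5*6)*(-5 + 3) = (-65 - 1*60)*(-2) = (-65 - 60)*(-2) = -125*(-2) = 250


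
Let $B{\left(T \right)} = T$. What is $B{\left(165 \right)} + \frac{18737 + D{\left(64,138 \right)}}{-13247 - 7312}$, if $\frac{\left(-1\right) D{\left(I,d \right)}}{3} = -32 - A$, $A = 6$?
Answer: $\frac{481912}{2937} \approx 164.08$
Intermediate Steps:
$D{\left(I,d \right)} = 114$ ($D{\left(I,d \right)} = - 3 \left(-32 - 6\right) = \left(-3\right) \left(-38\right) = 114$)
$B{\left(165 \right)} + \frac{18737 + D{\left(64,138 \right)}}{-13247 - 7312} = 165 + \frac{18737 + 114}{-13247 - 7312} = 165 + \frac{18851}{-20559} = 165 + 18851 \left(- \frac{1}{20559}\right) = 165 - \frac{2693}{2937} = \frac{481912}{2937}$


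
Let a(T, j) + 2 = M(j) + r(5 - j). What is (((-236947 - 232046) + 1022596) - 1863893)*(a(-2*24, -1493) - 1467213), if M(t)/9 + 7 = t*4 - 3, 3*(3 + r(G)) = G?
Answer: 5977110584300/3 ≈ 1.9924e+12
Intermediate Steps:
r(G) = -3 + G/3
M(t) = -90 + 36*t (M(t) = -63 + 9*(t*4 - 3) = -63 + 9*(4*t - 3) = -63 + 9*(-3 + 4*t) = -63 + (-27 + 36*t) = -90 + 36*t)
a(T, j) = -280/3 + 107*j/3 (a(T, j) = -2 + ((-90 + 36*j) + (-3 + (5 - j)/3)) = -2 + ((-90 + 36*j) + (-3 + (5/3 - j/3))) = -2 + ((-90 + 36*j) + (-4/3 - j/3)) = -2 + (-274/3 + 107*j/3) = -280/3 + 107*j/3)
(((-236947 - 232046) + 1022596) - 1863893)*(a(-2*24, -1493) - 1467213) = (((-236947 - 232046) + 1022596) - 1863893)*((-280/3 + (107/3)*(-1493)) - 1467213) = ((-468993 + 1022596) - 1863893)*((-280/3 - 159751/3) - 1467213) = (553603 - 1863893)*(-160031/3 - 1467213) = -1310290*(-4561670/3) = 5977110584300/3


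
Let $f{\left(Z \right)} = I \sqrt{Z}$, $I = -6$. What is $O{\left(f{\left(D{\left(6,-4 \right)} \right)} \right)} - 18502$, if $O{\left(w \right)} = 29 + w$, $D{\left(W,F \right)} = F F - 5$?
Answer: $-18473 - 6 \sqrt{11} \approx -18493.0$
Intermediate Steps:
$D{\left(W,F \right)} = -5 + F^{2}$ ($D{\left(W,F \right)} = F^{2} - 5 = -5 + F^{2}$)
$f{\left(Z \right)} = - 6 \sqrt{Z}$
$O{\left(f{\left(D{\left(6,-4 \right)} \right)} \right)} - 18502 = \left(29 - 6 \sqrt{-5 + \left(-4\right)^{2}}\right) - 18502 = \left(29 - 6 \sqrt{-5 + 16}\right) - 18502 = \left(29 - 6 \sqrt{11}\right) - 18502 = -18473 - 6 \sqrt{11}$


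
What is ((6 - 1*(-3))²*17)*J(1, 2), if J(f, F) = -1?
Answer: -1377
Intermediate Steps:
((6 - 1*(-3))²*17)*J(1, 2) = ((6 - 1*(-3))²*17)*(-1) = ((6 + 3)²*17)*(-1) = (9²*17)*(-1) = (81*17)*(-1) = 1377*(-1) = -1377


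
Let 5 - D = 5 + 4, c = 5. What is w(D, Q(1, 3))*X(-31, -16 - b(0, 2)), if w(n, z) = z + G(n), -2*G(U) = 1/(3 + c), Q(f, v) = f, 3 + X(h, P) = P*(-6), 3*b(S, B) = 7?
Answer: 1605/16 ≈ 100.31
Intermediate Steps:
b(S, B) = 7/3 (b(S, B) = (1/3)*7 = 7/3)
X(h, P) = -3 - 6*P (X(h, P) = -3 + P*(-6) = -3 - 6*P)
D = -4 (D = 5 - (5 + 4) = 5 - 1*9 = 5 - 9 = -4)
G(U) = -1/16 (G(U) = -1/(2*(3 + 5)) = -1/2/8 = -1/2*1/8 = -1/16)
w(n, z) = -1/16 + z (w(n, z) = z - 1/16 = -1/16 + z)
w(D, Q(1, 3))*X(-31, -16 - b(0, 2)) = (-1/16 + 1)*(-3 - 6*(-16 - 1*7/3)) = 15*(-3 - 6*(-16 - 7/3))/16 = 15*(-3 - 6*(-55/3))/16 = 15*(-3 + 110)/16 = (15/16)*107 = 1605/16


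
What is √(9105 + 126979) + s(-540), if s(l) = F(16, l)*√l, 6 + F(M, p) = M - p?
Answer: 2*√34021 + 3300*I*√15 ≈ 368.9 + 12781.0*I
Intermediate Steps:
F(M, p) = -6 + M - p (F(M, p) = -6 + (M - p) = -6 + M - p)
s(l) = √l*(10 - l) (s(l) = (-6 + 16 - l)*√l = (10 - l)*√l = √l*(10 - l))
√(9105 + 126979) + s(-540) = √(9105 + 126979) + √(-540)*(10 - 1*(-540)) = √136084 + (6*I*√15)*(10 + 540) = 2*√34021 + (6*I*√15)*550 = 2*√34021 + 3300*I*√15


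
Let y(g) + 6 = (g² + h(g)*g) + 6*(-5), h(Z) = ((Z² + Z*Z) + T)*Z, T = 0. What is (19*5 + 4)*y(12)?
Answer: 4116420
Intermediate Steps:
h(Z) = 2*Z³ (h(Z) = ((Z² + Z*Z) + 0)*Z = ((Z² + Z²) + 0)*Z = (2*Z² + 0)*Z = (2*Z²)*Z = 2*Z³)
y(g) = -36 + g² + 2*g⁴ (y(g) = -6 + ((g² + (2*g³)*g) + 6*(-5)) = -6 + ((g² + 2*g⁴) - 30) = -6 + (-30 + g² + 2*g⁴) = -36 + g² + 2*g⁴)
(19*5 + 4)*y(12) = (19*5 + 4)*(-36 + 12² + 2*12⁴) = (95 + 4)*(-36 + 144 + 2*20736) = 99*(-36 + 144 + 41472) = 99*41580 = 4116420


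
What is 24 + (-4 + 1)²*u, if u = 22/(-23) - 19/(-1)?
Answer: 4287/23 ≈ 186.39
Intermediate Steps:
u = 415/23 (u = 22*(-1/23) - 19*(-1) = -22/23 + 19 = 415/23 ≈ 18.043)
24 + (-4 + 1)²*u = 24 + (-4 + 1)²*(415/23) = 24 + (-3)²*(415/23) = 24 + 9*(415/23) = 24 + 3735/23 = 4287/23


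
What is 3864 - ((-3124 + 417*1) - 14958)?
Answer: 21529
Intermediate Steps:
3864 - ((-3124 + 417*1) - 14958) = 3864 - ((-3124 + 417) - 14958) = 3864 - (-2707 - 14958) = 3864 - 1*(-17665) = 3864 + 17665 = 21529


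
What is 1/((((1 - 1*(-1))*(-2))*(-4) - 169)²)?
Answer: 1/23409 ≈ 4.2719e-5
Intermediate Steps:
1/((((1 - 1*(-1))*(-2))*(-4) - 169)²) = 1/((((1 + 1)*(-2))*(-4) - 169)²) = 1/(((2*(-2))*(-4) - 169)²) = 1/((-4*(-4) - 169)²) = 1/((16 - 169)²) = 1/((-153)²) = 1/23409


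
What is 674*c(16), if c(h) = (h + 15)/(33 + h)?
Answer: 20894/49 ≈ 426.41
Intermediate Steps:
c(h) = (15 + h)/(33 + h)
674*c(16) = 674*((15 + 16)/(33 + 16)) = 674*(31/49) = 20894/49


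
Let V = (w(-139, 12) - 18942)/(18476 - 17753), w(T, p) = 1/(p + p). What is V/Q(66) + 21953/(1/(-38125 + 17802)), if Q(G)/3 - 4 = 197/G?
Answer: -1784440882102561/3999636 ≈ -4.4615e+8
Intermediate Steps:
Q(G) = 12 + 591/G (Q(G) = 12 + 3*(197/G) = 12 + 591/G)
w(T, p) = 1/(2*p)
V = -454607/17352 (V = ((½)/12 - 18942)/(18476 - 17753) = ((½)*(1/12) - 18942)/723 = (1/24 - 18942)*(1/723) = -454607/24*1/723 = -454607/17352 ≈ -26.199)
V/Q(66) + 21953/(1/(-38125 + 17802)) = -454607/(17352*(12 + 591/66)) + 21953/(1/(-38125 + 17802)) = -454607/(17352*(12 + 591*(1/66))) + 21953/(1/(-20323)) = -454607/(17352*(12 + 197/22)) + 21953/(-1/20323) = -454607/(17352*461/22) + 21953*(-20323) = -454607/17352*22/461 - 446150819 = -5000677/3999636 - 446150819 = -1784440882102561/3999636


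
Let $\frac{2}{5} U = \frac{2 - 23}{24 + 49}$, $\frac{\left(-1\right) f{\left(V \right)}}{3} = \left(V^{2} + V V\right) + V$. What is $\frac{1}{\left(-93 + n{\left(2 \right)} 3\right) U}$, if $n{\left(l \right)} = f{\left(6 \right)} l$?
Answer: $\frac{146}{157185} \approx 0.00092884$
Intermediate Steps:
$f{\left(V \right)} = - 6 V^{2} - 3 V$ ($f{\left(V \right)} = - 3 \left(\left(V^{2} + V V\right) + V\right) = - 3 \left(\left(V^{2} + V^{2}\right) + V\right) = - 3 \left(2 V^{2} + V\right) = - 3 \left(V + 2 V^{2}\right) = - 6 V^{2} - 3 V$)
$n{\left(l \right)} = - 234 l$ ($n{\left(l \right)} = \left(-3\right) 6 \left(1 + 2 \cdot 6\right) l = \left(-3\right) 6 \left(1 + 12\right) l = \left(-3\right) 6 \cdot 13 l = - 234 l$)
$U = - \frac{105}{146}$ ($U = \frac{5 \frac{2 - 23}{24 + 49}}{2} = \frac{5 \left(- \frac{21}{73}\right)}{2} = \frac{5 \left(\left(-21\right) \frac{1}{73}\right)}{2} = \frac{5}{2} \left(- \frac{21}{73}\right) = - \frac{105}{146} \approx -0.71918$)
$\frac{1}{\left(-93 + n{\left(2 \right)} 3\right) U} = \frac{1}{\left(-93 + \left(-234\right) 2 \cdot 3\right) \left(- \frac{105}{146}\right)} = \frac{1}{\left(-93 - 1404\right) \left(- \frac{105}{146}\right)} = \frac{1}{\left(-1497\right) \left(- \frac{105}{146}\right)} = \frac{1}{\frac{157185}{146}} = \frac{146}{157185}$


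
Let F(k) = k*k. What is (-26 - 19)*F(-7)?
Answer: -2205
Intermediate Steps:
F(k) = k**2
(-26 - 19)*F(-7) = (-26 - 19)*(-7)**2 = -45*49 = -2205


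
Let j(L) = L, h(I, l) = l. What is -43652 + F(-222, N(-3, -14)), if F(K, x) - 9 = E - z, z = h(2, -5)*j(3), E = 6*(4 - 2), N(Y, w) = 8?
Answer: -43616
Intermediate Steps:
E = 12 (E = 6*2 = 12)
z = -15 (z = -5*3 = -15)
F(K, x) = 36 (F(K, x) = 9 + (12 - 1*(-15)) = 9 + (12 + 15) = 9 + 27 = 36)
-43652 + F(-222, N(-3, -14)) = -43652 + 36 = -43616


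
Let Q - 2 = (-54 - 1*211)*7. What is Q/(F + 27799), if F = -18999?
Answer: -1853/8800 ≈ -0.21057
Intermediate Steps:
Q = -1853 (Q = 2 + (-54 - 1*211)*7 = 2 + (-54 - 211)*7 = 2 - 265*7 = 2 - 1855 = -1853)
Q/(F + 27799) = -1853/(-18999 + 27799) = -1853/8800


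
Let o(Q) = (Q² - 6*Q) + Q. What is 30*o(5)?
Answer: 0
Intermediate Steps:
o(Q) = Q² - 5*Q
30*o(5) = 30*(5*(-5 + 5)) = 30*(5*0) = 30*0 = 0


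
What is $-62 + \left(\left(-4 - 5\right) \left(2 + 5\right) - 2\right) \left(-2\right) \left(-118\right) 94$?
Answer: $-1442022$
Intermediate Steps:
$-62 + \left(\left(-4 - 5\right) \left(2 + 5\right) - 2\right) \left(-2\right) \left(-118\right) 94 = -62 + \left(\left(-9\right) 7 - 2\right) \left(-2\right) \left(-118\right) 94 = -62 + \left(-63 - 2\right) \left(-2\right) \left(-118\right) 94 = -62 + \left(-65\right) \left(-2\right) \left(-118\right) 94 = -62 + 130 \left(-118\right) 94 = -62 - 1441960 = -1442022$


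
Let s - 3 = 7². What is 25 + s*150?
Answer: 7825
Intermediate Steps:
s = 52 (s = 3 + 7² = 3 + 49 = 52)
25 + s*150 = 25 + 52*150 = 25 + 7800 = 7825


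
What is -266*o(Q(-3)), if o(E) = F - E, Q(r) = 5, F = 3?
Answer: 532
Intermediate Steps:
o(E) = 3 - E
-266*o(Q(-3)) = -266*(3 - 1*5) = -266*(3 - 5) = -266*(-2) = 532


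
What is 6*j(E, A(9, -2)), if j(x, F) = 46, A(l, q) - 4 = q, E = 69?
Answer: 276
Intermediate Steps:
A(l, q) = 4 + q
6*j(E, A(9, -2)) = 6*46 = 276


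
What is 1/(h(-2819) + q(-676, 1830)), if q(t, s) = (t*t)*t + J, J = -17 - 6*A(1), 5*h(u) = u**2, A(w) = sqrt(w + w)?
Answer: -1920790255/590309632592473954 + 75*sqrt(2)/1180619265184947908 ≈ -3.2539e-9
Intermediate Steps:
A(w) = sqrt(2)*sqrt(w) (A(w) = sqrt(2*w) = sqrt(2)*sqrt(w))
h(u) = u**2/5
J = -17 - 6*sqrt(2) (J = -17 - 6*sqrt(2)*sqrt(1) = -17 - 6*sqrt(2) ≈ -25.485)
q(t, s) = -17 + t**3 - 6*sqrt(2) (q(t, s) = (t*t)*t + (-17 - 6*sqrt(2)) = t**2*t + (-17 - 6*sqrt(2)) = t**3 + (-17 - 6*sqrt(2)) = -17 + t**3 - 6*sqrt(2))
1/(h(-2819) + q(-676, 1830)) = 1/((1/5)*(-2819)**2 + (-17 + (-676)**3 - 6*sqrt(2))) = 1/((1/5)*7946761 + (-17 - 308915776 - 6*sqrt(2))) = 1/(7946761/5 + (-308915793 - 6*sqrt(2))) = 1/(-1536632204/5 - 6*sqrt(2))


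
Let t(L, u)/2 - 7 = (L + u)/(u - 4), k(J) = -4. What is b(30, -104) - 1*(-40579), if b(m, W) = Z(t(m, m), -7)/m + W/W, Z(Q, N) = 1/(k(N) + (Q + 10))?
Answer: 389568013/9600 ≈ 40580.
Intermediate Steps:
t(L, u) = 14 + 2*(L + u)/(-4 + u) (t(L, u) = 14 + 2*((L + u)/(u - 4)) = 14 + 2*((L + u)/(-4 + u)) = 14 + 2*(L + u)/(-4 + u))
Z(Q, N) = 1/(6 + Q) (Z(Q, N) = 1/(-4 + (Q + 10)) = 1/(-4 + (10 + Q)) = 1/(6 + Q))
b(m, W) = 1 + 1/(m*(6 + 2*(-28 + 9*m)/(-4 + m))) (b(m, W) = 1/((6 + 2*(-28 + m + 8*m)/(-4 + m))*m) + W/W = 1/((6 + 2*(-28 + 9*m)/(-4 + m))*m) + 1 = 1/(m*(6 + 2*(-28 + 9*m)/(-4 + m))) + 1 = 1 + 1/(m*(6 + 2*(-28 + 9*m)/(-4 + m))))
b(30, -104) - 1*(-40579) = (⅛)*(-4 - 79*30 + 24*30²)/(30*(-10 + 3*30)) - 1*(-40579) = (⅛)*(1/30)*(-4 - 2370 + 24*900)/(-10 + 90) + 40579 = (⅛)*(1/30)*(-4 - 2370 + 21600)/80 + 40579 = (⅛)*(1/30)*(1/80)*19226 + 40579 = 9613/9600 + 40579 = 389568013/9600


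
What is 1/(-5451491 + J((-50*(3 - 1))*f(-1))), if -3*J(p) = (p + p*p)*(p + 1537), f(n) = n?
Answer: -3/32888173 ≈ -9.1218e-8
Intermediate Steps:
J(p) = -(1537 + p)*(p + p²)/3 (J(p) = -(p + p*p)*(p + 1537)/3 = -(p + p²)*(1537 + p)/3 = -(1537 + p)*(p + p²)/3)
1/(-5451491 + J((-50*(3 - 1))*f(-1))) = 1/(-5451491 - -50*(3 - 1)*(-1)*(1537 + (-50*(3 - 1)*(-1))² + 1538*(-50*(3 - 1)*(-1)))/3) = 1/(-5451491 - -50*2*(-1)*(1537 + (-50*2*(-1))² + 1538*(-50*2*(-1)))/3) = 1/(-5451491 - -10*10*(-1)*(1537 + (-10*10*(-1))² + 1538*(-10*10*(-1)))/3) = 1/(-5451491 - (-100*(-1))*(1537 + (-100*(-1))² + 1538*(-100*(-1)))/3) = 1/(-5451491 - ⅓*100*(1537 + 100² + 1538*100)) = 1/(-5451491 - ⅓*100*(1537 + 10000 + 153800)) = 1/(-5451491 - ⅓*100*165337) = 1/(-5451491 - 16533700/3) = 1/(-32888173/3) = -3/32888173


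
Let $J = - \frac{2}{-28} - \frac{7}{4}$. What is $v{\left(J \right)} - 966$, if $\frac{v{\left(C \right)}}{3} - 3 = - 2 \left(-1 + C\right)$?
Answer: $- \frac{13173}{14} \approx -940.93$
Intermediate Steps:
$J = - \frac{47}{28}$ ($J = \left(-2\right) \left(- \frac{1}{28}\right) - \frac{7}{4} = \frac{1}{14} - \frac{7}{4} = - \frac{47}{28} \approx -1.6786$)
$v{\left(C \right)} = 15 - 6 C$ ($v{\left(C \right)} = 9 + 3 \left(- 2 \left(-1 + C\right)\right) = 9 + 3 \left(2 - 2 C\right) = 9 - \left(-6 + 6 C\right) = 15 - 6 C$)
$v{\left(J \right)} - 966 = \left(15 - - \frac{141}{14}\right) - 966 = \left(15 + \frac{141}{14}\right) - 966 = \frac{351}{14} - 966 = - \frac{13173}{14}$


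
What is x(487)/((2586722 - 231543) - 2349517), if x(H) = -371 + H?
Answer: 58/2831 ≈ 0.020487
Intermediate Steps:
x(487)/((2586722 - 231543) - 2349517) = (-371 + 487)/((2586722 - 231543) - 2349517) = 116/(2355179 - 2349517) = 116/5662 = 116*(1/5662) = 58/2831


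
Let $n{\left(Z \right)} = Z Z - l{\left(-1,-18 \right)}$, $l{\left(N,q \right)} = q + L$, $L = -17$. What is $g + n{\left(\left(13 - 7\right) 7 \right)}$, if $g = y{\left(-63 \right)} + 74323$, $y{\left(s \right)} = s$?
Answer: $76059$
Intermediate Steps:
$l{\left(N,q \right)} = -17 + q$ ($l{\left(N,q \right)} = q - 17 = -17 + q$)
$g = 74260$ ($g = -63 + 74323 = 74260$)
$n{\left(Z \right)} = 35 + Z^{2}$ ($n{\left(Z \right)} = Z Z - \left(-17 - 18\right) = Z^{2} - -35 = Z^{2} + 35 = 35 + Z^{2}$)
$g + n{\left(\left(13 - 7\right) 7 \right)} = 74260 + \left(35 + \left(\left(13 - 7\right) 7\right)^{2}\right) = 74260 + \left(35 + \left(6 \cdot 7\right)^{2}\right) = 74260 + \left(35 + 42^{2}\right) = 74260 + \left(35 + 1764\right) = 74260 + 1799 = 76059$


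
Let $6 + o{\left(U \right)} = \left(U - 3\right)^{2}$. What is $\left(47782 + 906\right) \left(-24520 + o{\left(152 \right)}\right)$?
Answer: $-113199600$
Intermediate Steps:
$o{\left(U \right)} = -6 + \left(-3 + U\right)^{2}$ ($o{\left(U \right)} = -6 + \left(U - 3\right)^{2} = -6 + \left(-3 + U\right)^{2}$)
$\left(47782 + 906\right) \left(-24520 + o{\left(152 \right)}\right) = \left(47782 + 906\right) \left(-24520 - \left(6 - \left(-3 + 152\right)^{2}\right)\right) = 48688 \left(-24520 - \left(6 - 149^{2}\right)\right) = 48688 \left(-24520 + \left(-6 + 22201\right)\right) = 48688 \left(-24520 + 22195\right) = 48688 \left(-2325\right) = -113199600$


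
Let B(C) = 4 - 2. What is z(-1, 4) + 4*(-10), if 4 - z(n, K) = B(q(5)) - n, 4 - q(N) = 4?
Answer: -39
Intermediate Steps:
q(N) = 0 (q(N) = 4 - 1*4 = 4 - 4 = 0)
B(C) = 2
z(n, K) = 2 + n (z(n, K) = 4 - (2 - n) = 4 + (-2 + n) = 2 + n)
z(-1, 4) + 4*(-10) = (2 - 1) + 4*(-10) = 1 - 40 = -39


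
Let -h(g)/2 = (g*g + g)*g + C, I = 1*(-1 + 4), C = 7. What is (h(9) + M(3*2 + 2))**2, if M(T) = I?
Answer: 2660161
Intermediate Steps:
I = 3 (I = 1*3 = 3)
M(T) = 3
h(g) = -14 - 2*g*(g + g**2) (h(g) = -2*((g*g + g)*g + 7) = -2*((g**2 + g)*g + 7) = -2*((g + g**2)*g + 7) = -2*(g*(g + g**2) + 7) = -2*(7 + g*(g + g**2)) = -14 - 2*g*(g + g**2))
(h(9) + M(3*2 + 2))**2 = ((-14 - 2*9**2 - 2*9**3) + 3)**2 = ((-14 - 2*81 - 2*729) + 3)**2 = ((-14 - 162 - 1458) + 3)**2 = (-1634 + 3)**2 = (-1631)**2 = 2660161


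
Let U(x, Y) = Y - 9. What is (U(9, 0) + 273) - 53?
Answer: 211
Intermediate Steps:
U(x, Y) = -9 + Y
(U(9, 0) + 273) - 53 = ((-9 + 0) + 273) - 53 = (-9 + 273) - 53 = 264 - 53 = 211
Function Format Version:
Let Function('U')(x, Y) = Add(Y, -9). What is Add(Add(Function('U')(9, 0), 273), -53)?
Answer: 211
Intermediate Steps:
Function('U')(x, Y) = Add(-9, Y)
Add(Add(Function('U')(9, 0), 273), -53) = Add(Add(Add(-9, 0), 273), -53) = Add(Add(-9, 273), -53) = Add(264, -53) = 211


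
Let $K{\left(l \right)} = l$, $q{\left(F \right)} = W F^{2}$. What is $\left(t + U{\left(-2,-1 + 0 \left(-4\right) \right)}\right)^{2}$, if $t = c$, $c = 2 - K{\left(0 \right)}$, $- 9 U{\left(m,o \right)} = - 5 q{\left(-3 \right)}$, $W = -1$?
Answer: $9$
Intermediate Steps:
$q{\left(F \right)} = - F^{2}$
$U{\left(m,o \right)} = -5$ ($U{\left(m,o \right)} = - \frac{\left(-5\right) \left(- \left(-3\right)^{2}\right)}{9} = - \frac{\left(-5\right) \left(\left(-1\right) 9\right)}{9} = - \frac{\left(-5\right) \left(-9\right)}{9} = \left(- \frac{1}{9}\right) 45 = -5$)
$c = 2$ ($c = 2 - 0 = 2 + 0 = 2$)
$t = 2$
$\left(t + U{\left(-2,-1 + 0 \left(-4\right) \right)}\right)^{2} = \left(2 - 5\right)^{2} = \left(-3\right)^{2} = 9$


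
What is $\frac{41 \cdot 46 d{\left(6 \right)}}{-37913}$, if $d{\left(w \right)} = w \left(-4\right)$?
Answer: $\frac{45264}{37913} \approx 1.1939$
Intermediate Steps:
$d{\left(w \right)} = - 4 w$
$\frac{41 \cdot 46 d{\left(6 \right)}}{-37913} = \frac{41 \cdot 46 \left(\left(-4\right) 6\right)}{-37913} = 1886 \left(-24\right) \left(- \frac{1}{37913}\right) = \left(-45264\right) \left(- \frac{1}{37913}\right) = \frac{45264}{37913}$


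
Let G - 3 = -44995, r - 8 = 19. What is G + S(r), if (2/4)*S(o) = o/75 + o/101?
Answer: -113601632/2525 ≈ -44991.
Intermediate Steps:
r = 27 (r = 8 + 19 = 27)
G = -44992 (G = 3 - 44995 = -44992)
S(o) = 352*o/7575 (S(o) = 2*(o/75 + o/101) = 2*(176*o/7575) = 352*o/7575)
G + S(r) = -44992 + (352/7575)*27 = -44992 + 3168/2525 = -113601632/2525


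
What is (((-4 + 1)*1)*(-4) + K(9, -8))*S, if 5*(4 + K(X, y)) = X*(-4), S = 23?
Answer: 92/5 ≈ 18.400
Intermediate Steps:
K(X, y) = -4 - 4*X/5 (K(X, y) = -4 + (X*(-4))/5 = -4 + (-4*X)/5 = -4 - 4*X/5)
(((-4 + 1)*1)*(-4) + K(9, -8))*S = (((-4 + 1)*1)*(-4) + (-4 - 4/5*9))*23 = (-3*1*(-4) + (-4 - 36/5))*23 = (-3*(-4) - 56/5)*23 = (12 - 56/5)*23 = (4/5)*23 = 92/5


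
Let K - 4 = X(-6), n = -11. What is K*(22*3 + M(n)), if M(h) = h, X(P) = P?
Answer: -110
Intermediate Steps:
K = -2 (K = 4 - 6 = -2)
K*(22*3 + M(n)) = -2*(22*3 - 11) = -2*(66 - 11) = -2*55 = -110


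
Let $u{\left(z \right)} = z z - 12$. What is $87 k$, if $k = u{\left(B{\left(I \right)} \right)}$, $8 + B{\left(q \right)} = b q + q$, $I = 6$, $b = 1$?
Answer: $348$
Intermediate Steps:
$B{\left(q \right)} = -8 + 2 q$ ($B{\left(q \right)} = -8 + \left(1 q + q\right) = -8 + \left(q + q\right) = -8 + 2 q$)
$u{\left(z \right)} = -12 + z^{2}$ ($u{\left(z \right)} = z^{2} - 12 = -12 + z^{2}$)
$k = 4$ ($k = -12 + \left(-8 + 2 \cdot 6\right)^{2} = -12 + \left(-8 + 12\right)^{2} = -12 + 4^{2} = -12 + 16 = 4$)
$87 k = 87 \cdot 4 = 348$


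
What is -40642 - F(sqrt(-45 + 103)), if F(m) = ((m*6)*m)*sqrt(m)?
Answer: -40642 - 348*58**(1/4) ≈ -41602.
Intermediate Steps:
F(m) = 6*m**(5/2) (F(m) = ((6*m)*m)*sqrt(m) = (6*m**2)*sqrt(m) = 6*m**(5/2))
-40642 - F(sqrt(-45 + 103)) = -40642 - 6*(sqrt(-45 + 103))**(5/2) = -40642 - 6*(sqrt(58))**(5/2) = -40642 - 6*58*58**(1/4) = -40642 - 348*58**(1/4)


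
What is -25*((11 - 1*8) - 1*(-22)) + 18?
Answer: -607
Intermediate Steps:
-25*((11 - 1*8) - 1*(-22)) + 18 = -25*((11 - 8) + 22) + 18 = -25*(3 + 22) + 18 = -25*25 + 18 = -625 + 18 = -607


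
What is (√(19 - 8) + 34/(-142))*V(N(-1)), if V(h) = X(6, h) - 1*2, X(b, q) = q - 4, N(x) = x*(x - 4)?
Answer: 17/71 - √11 ≈ -3.0772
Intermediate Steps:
N(x) = x*(-4 + x)
X(b, q) = -4 + q
V(h) = -6 + h (V(h) = (-4 + h) - 1*2 = (-4 + h) - 2 = -6 + h)
(√(19 - 8) + 34/(-142))*V(N(-1)) = (√(19 - 8) + 34/(-142))*(-6 - (-4 - 1)) = (√11 + 34*(-1/142))*(-6 - 1*(-5)) = (√11 - 17/71)*(-6 + 5) = (-17/71 + √11)*(-1) = 17/71 - √11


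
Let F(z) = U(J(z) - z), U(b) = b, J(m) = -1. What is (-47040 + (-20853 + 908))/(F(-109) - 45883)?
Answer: 13397/9155 ≈ 1.4634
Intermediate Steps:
F(z) = -1 - z
(-47040 + (-20853 + 908))/(F(-109) - 45883) = (-47040 + (-20853 + 908))/((-1 - 1*(-109)) - 45883) = (-47040 - 19945)/((-1 + 109) - 45883) = -66985/(108 - 45883) = -66985/(-45775) = -66985*(-1/45775) = 13397/9155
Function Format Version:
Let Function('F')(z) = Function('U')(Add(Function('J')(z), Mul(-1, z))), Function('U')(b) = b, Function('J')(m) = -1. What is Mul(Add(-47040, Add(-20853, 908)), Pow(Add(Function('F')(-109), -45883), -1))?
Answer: Rational(13397, 9155) ≈ 1.4634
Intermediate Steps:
Function('F')(z) = Add(-1, Mul(-1, z))
Mul(Add(-47040, Add(-20853, 908)), Pow(Add(Function('F')(-109), -45883), -1)) = Mul(Add(-47040, Add(-20853, 908)), Pow(Add(Add(-1, Mul(-1, -109)), -45883), -1)) = Mul(Add(-47040, -19945), Pow(Add(Add(-1, 109), -45883), -1)) = Mul(-66985, Pow(Add(108, -45883), -1)) = Mul(-66985, Pow(-45775, -1)) = Mul(-66985, Rational(-1, 45775)) = Rational(13397, 9155)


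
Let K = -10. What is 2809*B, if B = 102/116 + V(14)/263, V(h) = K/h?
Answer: 262925209/106778 ≈ 2462.4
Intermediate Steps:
V(h) = -10/h
B = 93601/106778 (B = 102/116 - 10/14/263 = 102*(1/116) - 10*1/14*(1/263) = 51/58 - 5/7*1/263 = 51/58 - 5/1841 = 93601/106778 ≈ 0.87659)
2809*B = 2809*(93601/106778) = 262925209/106778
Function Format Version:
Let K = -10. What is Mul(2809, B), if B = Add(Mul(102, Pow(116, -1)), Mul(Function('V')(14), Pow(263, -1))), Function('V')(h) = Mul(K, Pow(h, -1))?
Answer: Rational(262925209, 106778) ≈ 2462.4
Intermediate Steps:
Function('V')(h) = Mul(-10, Pow(h, -1))
B = Rational(93601, 106778) (B = Add(Mul(102, Pow(116, -1)), Mul(Mul(-10, Pow(14, -1)), Pow(263, -1))) = Add(Mul(102, Rational(1, 116)), Mul(Mul(-10, Rational(1, 14)), Rational(1, 263))) = Add(Rational(51, 58), Mul(Rational(-5, 7), Rational(1, 263))) = Add(Rational(51, 58), Rational(-5, 1841)) = Rational(93601, 106778) ≈ 0.87659)
Mul(2809, B) = Mul(2809, Rational(93601, 106778)) = Rational(262925209, 106778)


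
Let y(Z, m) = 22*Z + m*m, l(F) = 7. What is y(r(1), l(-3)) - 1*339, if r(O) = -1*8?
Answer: -466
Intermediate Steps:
r(O) = -8
y(Z, m) = m² + 22*Z (y(Z, m) = 22*Z + m² = m² + 22*Z)
y(r(1), l(-3)) - 1*339 = (7² + 22*(-8)) - 1*339 = (49 - 176) - 339 = -127 - 339 = -466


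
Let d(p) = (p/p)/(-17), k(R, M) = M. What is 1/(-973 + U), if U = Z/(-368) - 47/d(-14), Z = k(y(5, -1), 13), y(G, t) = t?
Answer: -368/64045 ≈ -0.0057460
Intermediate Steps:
d(p) = -1/17 (d(p) = 1*(-1/17) = -1/17)
Z = 13
U = 294019/368 (U = 13/(-368) - 47/(-1/17) = 13*(-1/368) - 47*(-17) = -13/368 + 799 = 294019/368 ≈ 798.96)
1/(-973 + U) = 1/(-973 + 294019/368) = 1/(-64045/368) = -368/64045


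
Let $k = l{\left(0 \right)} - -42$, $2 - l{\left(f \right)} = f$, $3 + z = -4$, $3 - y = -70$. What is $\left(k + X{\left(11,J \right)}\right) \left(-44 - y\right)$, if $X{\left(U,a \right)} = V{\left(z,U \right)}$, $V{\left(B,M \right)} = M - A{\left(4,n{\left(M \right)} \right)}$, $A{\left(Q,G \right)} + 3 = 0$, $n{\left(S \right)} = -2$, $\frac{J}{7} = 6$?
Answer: $-6786$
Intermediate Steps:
$J = 42$ ($J = 7 \cdot 6 = 42$)
$y = 73$ ($y = 3 - -70 = 3 + 70 = 73$)
$A{\left(Q,G \right)} = -3$ ($A{\left(Q,G \right)} = -3 + 0 = -3$)
$z = -7$ ($z = -3 - 4 = -7$)
$V{\left(B,M \right)} = 3 + M$ ($V{\left(B,M \right)} = M - -3 = M + 3 = 3 + M$)
$l{\left(f \right)} = 2 - f$
$X{\left(U,a \right)} = 3 + U$
$k = 44$ ($k = \left(2 - 0\right) - -42 = \left(2 + 0\right) + 42 = 2 + 42 = 44$)
$\left(k + X{\left(11,J \right)}\right) \left(-44 - y\right) = \left(44 + \left(3 + 11\right)\right) \left(-44 - 73\right) = \left(44 + 14\right) \left(-44 - 73\right) = 58 \left(-117\right) = -6786$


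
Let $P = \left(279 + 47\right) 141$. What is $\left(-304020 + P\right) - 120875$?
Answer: $-378929$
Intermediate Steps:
$P = 45966$ ($P = 326 \cdot 141 = 45966$)
$\left(-304020 + P\right) - 120875 = \left(-304020 + 45966\right) - 120875 = -258054 - 120875 = -378929$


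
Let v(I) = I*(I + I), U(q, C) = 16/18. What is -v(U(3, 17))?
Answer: -128/81 ≈ -1.5802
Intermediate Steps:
U(q, C) = 8/9 (U(q, C) = 16*(1/18) = 8/9)
v(I) = 2*I² (v(I) = I*(2*I) = 2*I²)
-v(U(3, 17)) = -2*(8/9)² = -2*64/81 = -1*128/81 = -128/81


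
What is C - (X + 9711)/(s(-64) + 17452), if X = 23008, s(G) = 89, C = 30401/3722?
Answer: 411483823/65287602 ≈ 6.3026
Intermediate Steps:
C = 30401/3722 (C = 30401*(1/3722) = 30401/3722 ≈ 8.1679)
C - (X + 9711)/(s(-64) + 17452) = 30401/3722 - (23008 + 9711)/(89 + 17452) = 30401/3722 - 32719/17541 = 411483823/65287602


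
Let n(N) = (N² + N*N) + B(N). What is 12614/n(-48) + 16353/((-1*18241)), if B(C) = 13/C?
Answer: 7427605389/4034380211 ≈ 1.8411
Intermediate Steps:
n(N) = 2*N² + 13/N (n(N) = (N² + N*N) + 13/N = (N² + N²) + 13/N = 2*N² + 13/N)
12614/n(-48) + 16353/((-1*18241)) = 12614/(((13 + 2*(-48)³)/(-48))) + 16353/((-1*18241)) = 12614/((-(13 + 2*(-110592))/48)) + 16353/(-18241) = 12614/((-(13 - 221184)/48)) + 16353*(-1/18241) = 12614/((-1/48*(-221171))) - 16353/18241 = 12614/(221171/48) - 16353/18241 = 12614*(48/221171) - 16353/18241 = 605472/221171 - 16353/18241 = 7427605389/4034380211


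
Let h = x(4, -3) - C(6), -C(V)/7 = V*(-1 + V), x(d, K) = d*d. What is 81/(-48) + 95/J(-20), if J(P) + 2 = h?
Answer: -283/224 ≈ -1.2634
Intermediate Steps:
x(d, K) = d²
C(V) = -7*V*(-1 + V)
h = 226 (h = 4² - 7*6*(1 - 1*6) = 16 - 7*6*(1 - 6) = 16 - 7*6*(-5) = 16 - 1*(-210) = 16 + 210 = 226)
J(P) = 224 (J(P) = -2 + 226 = 224)
81/(-48) + 95/J(-20) = 81/(-48) + 95/224 = 81*(-1/48) + 95*(1/224) = -27/16 + 95/224 = -283/224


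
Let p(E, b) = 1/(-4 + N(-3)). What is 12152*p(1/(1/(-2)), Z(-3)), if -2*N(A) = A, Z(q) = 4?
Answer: -24304/5 ≈ -4860.8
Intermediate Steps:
N(A) = -A/2
p(E, b) = -⅖ (p(E, b) = 1/(-4 - ½*(-3)) = 1/(-4 + 3/2) = 1/(-5/2) = -⅖)
12152*p(1/(1/(-2)), Z(-3)) = 12152*(-⅖) = -24304/5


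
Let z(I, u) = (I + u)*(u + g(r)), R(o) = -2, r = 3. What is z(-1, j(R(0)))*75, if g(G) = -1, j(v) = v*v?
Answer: 675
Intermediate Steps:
j(v) = v²
z(I, u) = (-1 + u)*(I + u) (z(I, u) = (I + u)*(u - 1) = (I + u)*(-1 + u) = (-1 + u)*(I + u))
z(-1, j(R(0)))*75 = (((-2)²)² - 1*(-1) - 1*(-2)² - 1*(-2)²)*75 = (4² + 1 - 1*4 - 1*4)*75 = (16 + 1 - 4 - 4)*75 = 9*75 = 675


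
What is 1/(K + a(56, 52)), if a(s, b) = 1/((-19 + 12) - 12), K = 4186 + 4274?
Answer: 19/160739 ≈ 0.00011820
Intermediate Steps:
K = 8460
a(s, b) = -1/19 (a(s, b) = 1/(-7 - 12) = 1/(-19) = -1/19)
1/(K + a(56, 52)) = 1/(8460 - 1/19) = 1/(160739/19) = 19/160739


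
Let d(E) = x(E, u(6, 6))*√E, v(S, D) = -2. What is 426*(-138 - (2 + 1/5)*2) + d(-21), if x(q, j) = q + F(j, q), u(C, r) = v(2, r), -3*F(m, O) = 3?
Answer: -303312/5 - 22*I*√21 ≈ -60662.0 - 100.82*I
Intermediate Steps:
F(m, O) = -1 (F(m, O) = -⅓*3 = -1)
u(C, r) = -2
x(q, j) = -1 + q (x(q, j) = q - 1 = -1 + q)
d(E) = √E*(-1 + E) (d(E) = (-1 + E)*√E = √E*(-1 + E))
426*(-138 - (2 + 1/5)*2) + d(-21) = 426*(-138 - (2 + 1/5)*2) + √(-21)*(-1 - 21) = 426*(-138 - (2 + ⅕)*2) + (I*√21)*(-22) = 426*(-138 - 11*2/5) - 22*I*√21 = 426*(-138 - 1*22/5) - 22*I*√21 = 426*(-138 - 22/5) - 22*I*√21 = 426*(-712/5) - 22*I*√21 = -303312/5 - 22*I*√21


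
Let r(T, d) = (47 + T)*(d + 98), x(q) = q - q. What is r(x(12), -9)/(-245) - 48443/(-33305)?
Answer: -25489256/1631945 ≈ -15.619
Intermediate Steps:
x(q) = 0
r(T, d) = (47 + T)*(98 + d)
r(x(12), -9)/(-245) - 48443/(-33305) = (4606 + 47*(-9) + 98*0 + 0*(-9))/(-245) - 48443/(-33305) = (4606 - 423 + 0 + 0)*(-1/245) - 48443*(-1/33305) = 4183*(-1/245) + 48443/33305 = -4183/245 + 48443/33305 = -25489256/1631945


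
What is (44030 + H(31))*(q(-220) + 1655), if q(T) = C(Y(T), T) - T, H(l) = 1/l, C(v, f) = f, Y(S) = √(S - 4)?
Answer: 2258960805/31 ≈ 7.2870e+7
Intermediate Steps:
Y(S) = √(-4 + S)
q(T) = 0 (q(T) = T - T = 0)
(44030 + H(31))*(q(-220) + 1655) = (44030 + 1/31)*(0 + 1655) = (44030 + 1/31)*1655 = (1364931/31)*1655 = 2258960805/31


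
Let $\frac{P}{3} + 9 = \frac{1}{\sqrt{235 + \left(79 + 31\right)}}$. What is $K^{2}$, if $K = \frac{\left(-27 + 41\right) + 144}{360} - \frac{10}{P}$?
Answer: $\frac{258901768309}{395313987600} + \frac{254411 \sqrt{345}}{1317713292} \approx 0.65851$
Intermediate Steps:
$P = -27 + \frac{\sqrt{345}}{115}$ ($P = -27 + \frac{3}{\sqrt{235 + \left(79 + 31\right)}} = -27 + \frac{3}{\sqrt{235 + 110}} = -27 + \frac{3}{\sqrt{345}} = -27 + 3 \frac{\sqrt{345}}{345} = -27 + \frac{\sqrt{345}}{115} \approx -26.839$)
$K = \frac{79}{180} - \frac{10}{-27 + \frac{\sqrt{345}}{115}}$ ($K = \frac{\left(-27 + 41\right) + 144}{360} - \frac{10}{-27 + \frac{\sqrt{345}}{115}} = \left(14 + 144\right) \frac{1}{360} - \frac{10}{-27 + \frac{\sqrt{345}}{115}} = 158 \cdot \frac{1}{360} - \frac{10}{-27 + \frac{\sqrt{345}}{115}} = \frac{79}{180} - \frac{10}{-27 + \frac{\sqrt{345}}{115}} \approx 0.81149$)
$K^{2} = \left(\frac{254411}{314370} + \frac{5 \sqrt{345}}{41916}\right)^{2}$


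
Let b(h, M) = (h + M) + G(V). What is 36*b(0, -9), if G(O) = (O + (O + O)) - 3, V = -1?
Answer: -540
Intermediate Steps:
G(O) = -3 + 3*O (G(O) = (O + 2*O) - 3 = 3*O - 3 = -3 + 3*O)
b(h, M) = -6 + M + h (b(h, M) = (h + M) + (-3 + 3*(-1)) = (M + h) + (-3 - 3) = (M + h) - 6 = -6 + M + h)
36*b(0, -9) = 36*(-6 - 9 + 0) = 36*(-15) = -540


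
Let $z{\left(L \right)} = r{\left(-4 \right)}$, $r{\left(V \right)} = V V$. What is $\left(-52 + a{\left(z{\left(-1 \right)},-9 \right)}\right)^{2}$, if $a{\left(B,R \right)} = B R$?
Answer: $38416$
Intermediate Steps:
$r{\left(V \right)} = V^{2}$
$z{\left(L \right)} = 16$ ($z{\left(L \right)} = \left(-4\right)^{2} = 16$)
$\left(-52 + a{\left(z{\left(-1 \right)},-9 \right)}\right)^{2} = \left(-52 + 16 \left(-9\right)\right)^{2} = \left(-52 - 144\right)^{2} = \left(-196\right)^{2} = 38416$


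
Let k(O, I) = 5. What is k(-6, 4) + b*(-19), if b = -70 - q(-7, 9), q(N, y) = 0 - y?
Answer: 1164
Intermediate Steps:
q(N, y) = -y
b = -61 (b = -70 - (-1)*9 = -70 - 1*(-9) = -70 + 9 = -61)
k(-6, 4) + b*(-19) = 5 - 61*(-19) = 5 + 1159 = 1164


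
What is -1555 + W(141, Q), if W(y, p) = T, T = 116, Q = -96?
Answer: -1439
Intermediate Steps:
W(y, p) = 116
-1555 + W(141, Q) = -1555 + 116 = -1439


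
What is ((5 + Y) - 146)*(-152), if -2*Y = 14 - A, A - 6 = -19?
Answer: 23484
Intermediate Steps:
A = -13 (A = 6 - 19 = -13)
Y = -27/2 (Y = -(14 - 1*(-13))/2 = -(14 + 13)/2 = -1/2*27 = -27/2 ≈ -13.500)
((5 + Y) - 146)*(-152) = ((5 - 27/2) - 146)*(-152) = (-17/2 - 146)*(-152) = -309/2*(-152) = 23484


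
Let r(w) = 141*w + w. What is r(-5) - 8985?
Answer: -9695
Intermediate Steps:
r(w) = 142*w
r(-5) - 8985 = 142*(-5) - 8985 = -710 - 8985 = -9695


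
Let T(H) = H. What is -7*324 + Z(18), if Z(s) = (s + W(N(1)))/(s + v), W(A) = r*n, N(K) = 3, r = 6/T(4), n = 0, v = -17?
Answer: -2250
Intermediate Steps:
r = 3/2 (r = 6/4 = 6*(1/4) = 3/2 ≈ 1.5000)
W(A) = 0 (W(A) = (3/2)*0 = 0)
Z(s) = s/(-17 + s) (Z(s) = (s + 0)/(s - 17) = s/(-17 + s))
-7*324 + Z(18) = -7*324 + 18/(-17 + 18) = -2268 + 18/1 = -2268 + 18*1 = -2268 + 18 = -2250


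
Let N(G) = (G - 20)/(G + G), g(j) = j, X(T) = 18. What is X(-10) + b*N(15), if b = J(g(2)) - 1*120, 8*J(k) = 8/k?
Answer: 455/12 ≈ 37.917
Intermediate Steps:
J(k) = 1/k (J(k) = (8/k)/8 = 1/k)
N(G) = (-20 + G)/(2*G) (N(G) = (-20 + G)/((2*G)) = (-20 + G)*(1/(2*G)) = (-20 + G)/(2*G))
b = -239/2 (b = 1/2 - 1*120 = ½ - 120 = -239/2 ≈ -119.50)
X(-10) + b*N(15) = 18 - 239*(-20 + 15)/(4*15) = 18 - 239*(-5)/(4*15) = 18 - 239/2*(-⅙) = 18 + 239/12 = 455/12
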